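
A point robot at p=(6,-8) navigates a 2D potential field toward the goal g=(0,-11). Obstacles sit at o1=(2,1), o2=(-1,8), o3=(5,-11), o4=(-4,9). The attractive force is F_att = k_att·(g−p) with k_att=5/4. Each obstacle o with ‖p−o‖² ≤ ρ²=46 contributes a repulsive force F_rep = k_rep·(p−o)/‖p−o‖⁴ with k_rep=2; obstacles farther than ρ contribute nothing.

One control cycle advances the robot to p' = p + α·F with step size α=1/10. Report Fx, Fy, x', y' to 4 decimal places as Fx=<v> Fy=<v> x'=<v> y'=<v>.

F_att = 5/4·(g−p) = 5/4·(-6,-3) = (-7.5000,-3.7500)
o1: d²=97 > ρ²=46 → inactive
o2: d²=305 > ρ²=46 → inactive
o3: d²=10 ≤ ρ²=46; F_rep = 2·(1,3)/10² = (0.0200,0.0600)
o4: d²=389 > ρ²=46 → inactive
F = F_att + ΣF_rep = (-7.4800,-3.6900)
p' = p + 1/10·F = (5.2520,-8.3690)

Fx=-7.4800 Fy=-3.6900 x'=5.2520 y'=-8.3690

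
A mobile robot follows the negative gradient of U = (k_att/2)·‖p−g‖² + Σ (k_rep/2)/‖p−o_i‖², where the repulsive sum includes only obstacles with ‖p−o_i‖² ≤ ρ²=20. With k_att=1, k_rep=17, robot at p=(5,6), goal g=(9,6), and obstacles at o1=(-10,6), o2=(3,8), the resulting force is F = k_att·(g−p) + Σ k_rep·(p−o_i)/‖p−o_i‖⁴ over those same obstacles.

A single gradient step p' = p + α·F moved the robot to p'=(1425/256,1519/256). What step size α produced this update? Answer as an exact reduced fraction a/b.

α = 1/8

F_att = 1·(g−p) = 1·(4,0) = (4.0000,0.0000)
o1: d²=225 > ρ²=20 → inactive
o2: d²=8 ≤ ρ²=20; F_rep = 17·(2,-2)/8² = (0.5312,-0.5312)
F = F_att + ΣF_rep = (4.5312,-0.5312)
Δp = p'−p = (0.5664,-0.0664); α = Δx/Fx = (145/256) / (145/32) = 1/8
check: Δy/Fy = (-17/256) / (-17/32) = 1/8 ✓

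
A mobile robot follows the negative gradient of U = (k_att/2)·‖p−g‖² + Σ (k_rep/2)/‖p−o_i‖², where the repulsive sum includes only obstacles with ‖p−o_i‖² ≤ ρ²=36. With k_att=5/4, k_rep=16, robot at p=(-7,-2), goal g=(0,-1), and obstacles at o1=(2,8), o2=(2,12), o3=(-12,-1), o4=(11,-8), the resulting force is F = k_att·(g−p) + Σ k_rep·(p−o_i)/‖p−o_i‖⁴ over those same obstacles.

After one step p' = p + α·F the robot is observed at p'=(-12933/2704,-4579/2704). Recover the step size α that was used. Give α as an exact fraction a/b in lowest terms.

α = 1/4

F_att = 5/4·(g−p) = 5/4·(7,1) = (8.7500,1.2500)
o1: d²=181 > ρ²=36 → inactive
o2: d²=277 > ρ²=36 → inactive
o3: d²=26 ≤ ρ²=36; F_rep = 16·(5,-1)/26² = (0.1183,-0.0237)
o4: d²=360 > ρ²=36 → inactive
F = F_att + ΣF_rep = (8.8683,1.2263)
Δp = p'−p = (2.2171,0.3066); α = Δx/Fx = (5995/2704) / (5995/676) = 1/4
check: Δy/Fy = (829/2704) / (829/676) = 1/4 ✓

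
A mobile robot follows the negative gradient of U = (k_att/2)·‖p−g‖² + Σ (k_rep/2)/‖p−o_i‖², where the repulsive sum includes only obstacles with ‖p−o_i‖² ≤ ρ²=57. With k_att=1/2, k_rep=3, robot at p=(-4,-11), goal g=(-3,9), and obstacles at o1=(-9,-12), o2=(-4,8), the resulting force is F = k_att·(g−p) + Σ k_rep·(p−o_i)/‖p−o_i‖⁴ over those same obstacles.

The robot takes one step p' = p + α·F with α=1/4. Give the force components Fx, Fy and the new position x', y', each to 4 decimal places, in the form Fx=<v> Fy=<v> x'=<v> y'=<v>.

F_att = 1/2·(g−p) = 1/2·(1,20) = (0.5000,10.0000)
o1: d²=26 ≤ ρ²=57; F_rep = 3·(5,1)/26² = (0.0222,0.0044)
o2: d²=361 > ρ²=57 → inactive
F = F_att + ΣF_rep = (0.5222,10.0044)
p' = p + 1/4·F = (-3.8695,-8.4989)

Fx=0.5222 Fy=10.0044 x'=-3.8695 y'=-8.4989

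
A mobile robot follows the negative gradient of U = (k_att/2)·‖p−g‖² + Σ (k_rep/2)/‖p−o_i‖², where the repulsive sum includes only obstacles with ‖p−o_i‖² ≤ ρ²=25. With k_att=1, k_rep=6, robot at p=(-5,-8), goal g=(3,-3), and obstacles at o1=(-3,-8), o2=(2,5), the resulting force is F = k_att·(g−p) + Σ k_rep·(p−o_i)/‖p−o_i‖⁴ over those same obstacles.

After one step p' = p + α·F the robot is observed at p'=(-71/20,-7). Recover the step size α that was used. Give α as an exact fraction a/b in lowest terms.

F_att = 1·(g−p) = 1·(8,5) = (8.0000,5.0000)
o1: d²=4 ≤ ρ²=25; F_rep = 6·(-2,0)/4² = (-0.7500,0.0000)
o2: d²=218 > ρ²=25 → inactive
F = F_att + ΣF_rep = (7.2500,5.0000)
Δp = p'−p = (1.4500,1.0000); α = Δx/Fx = (29/20) / (29/4) = 1/5
check: Δy/Fy = (1) / (5) = 1/5 ✓

α = 1/5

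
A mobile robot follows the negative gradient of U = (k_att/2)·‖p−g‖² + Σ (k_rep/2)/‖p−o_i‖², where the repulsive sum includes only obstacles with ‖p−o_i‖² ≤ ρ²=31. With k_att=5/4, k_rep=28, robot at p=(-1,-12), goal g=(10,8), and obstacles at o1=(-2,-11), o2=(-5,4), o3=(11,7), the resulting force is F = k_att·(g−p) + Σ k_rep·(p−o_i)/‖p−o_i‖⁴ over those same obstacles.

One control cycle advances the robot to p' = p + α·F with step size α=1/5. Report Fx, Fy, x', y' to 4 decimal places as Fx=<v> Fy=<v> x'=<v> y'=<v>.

Fx=20.7500 Fy=18.0000 x'=3.1500 y'=-8.4000

F_att = 5/4·(g−p) = 5/4·(11,20) = (13.7500,25.0000)
o1: d²=2 ≤ ρ²=31; F_rep = 28·(1,-1)/2² = (7.0000,-7.0000)
o2: d²=272 > ρ²=31 → inactive
o3: d²=505 > ρ²=31 → inactive
F = F_att + ΣF_rep = (20.7500,18.0000)
p' = p + 1/5·F = (3.1500,-8.4000)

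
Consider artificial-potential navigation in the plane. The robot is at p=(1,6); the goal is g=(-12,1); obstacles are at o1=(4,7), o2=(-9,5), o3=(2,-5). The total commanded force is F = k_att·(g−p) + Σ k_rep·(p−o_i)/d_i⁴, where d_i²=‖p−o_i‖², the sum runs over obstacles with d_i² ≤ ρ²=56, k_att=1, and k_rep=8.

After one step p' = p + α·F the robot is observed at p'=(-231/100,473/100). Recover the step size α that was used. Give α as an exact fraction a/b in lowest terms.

α = 1/4

F_att = 1·(g−p) = 1·(-13,-5) = (-13.0000,-5.0000)
o1: d²=10 ≤ ρ²=56; F_rep = 8·(-3,-1)/10² = (-0.2400,-0.0800)
o2: d²=101 > ρ²=56 → inactive
o3: d²=122 > ρ²=56 → inactive
F = F_att + ΣF_rep = (-13.2400,-5.0800)
Δp = p'−p = (-3.3100,-1.2700); α = Δx/Fx = (-331/100) / (-331/25) = 1/4
check: Δy/Fy = (-127/100) / (-127/25) = 1/4 ✓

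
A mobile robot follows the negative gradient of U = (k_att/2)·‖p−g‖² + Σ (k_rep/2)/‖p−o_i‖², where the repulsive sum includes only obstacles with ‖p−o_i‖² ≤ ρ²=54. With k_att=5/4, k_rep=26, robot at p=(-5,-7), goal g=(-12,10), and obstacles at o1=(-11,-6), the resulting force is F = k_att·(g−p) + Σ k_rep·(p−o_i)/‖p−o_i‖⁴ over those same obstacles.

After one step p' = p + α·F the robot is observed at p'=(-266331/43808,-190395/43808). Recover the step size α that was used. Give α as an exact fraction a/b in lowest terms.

F_att = 5/4·(g−p) = 5/4·(-7,17) = (-8.7500,21.2500)
o1: d²=37 ≤ ρ²=54; F_rep = 26·(6,-1)/37² = (0.1140,-0.0190)
F = F_att + ΣF_rep = (-8.6360,21.2310)
Δp = p'−p = (-1.0795,2.6539); α = Δx/Fx = (-47291/43808) / (-47291/5476) = 1/8
check: Δy/Fy = (116261/43808) / (116261/5476) = 1/8 ✓

α = 1/8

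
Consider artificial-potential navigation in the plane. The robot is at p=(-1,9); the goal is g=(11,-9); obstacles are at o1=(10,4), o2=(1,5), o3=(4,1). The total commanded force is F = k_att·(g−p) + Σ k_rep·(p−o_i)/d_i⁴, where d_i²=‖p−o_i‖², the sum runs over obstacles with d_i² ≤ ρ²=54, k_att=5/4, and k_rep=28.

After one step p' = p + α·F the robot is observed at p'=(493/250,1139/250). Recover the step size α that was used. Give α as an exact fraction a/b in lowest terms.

α = 1/5

F_att = 5/4·(g−p) = 5/4·(12,-18) = (15.0000,-22.5000)
o1: d²=146 > ρ²=54 → inactive
o2: d²=20 ≤ ρ²=54; F_rep = 28·(-2,4)/20² = (-0.1400,0.2800)
o3: d²=89 > ρ²=54 → inactive
F = F_att + ΣF_rep = (14.8600,-22.2200)
Δp = p'−p = (2.9720,-4.4440); α = Δx/Fx = (743/250) / (743/50) = 1/5
check: Δy/Fy = (-1111/250) / (-1111/50) = 1/5 ✓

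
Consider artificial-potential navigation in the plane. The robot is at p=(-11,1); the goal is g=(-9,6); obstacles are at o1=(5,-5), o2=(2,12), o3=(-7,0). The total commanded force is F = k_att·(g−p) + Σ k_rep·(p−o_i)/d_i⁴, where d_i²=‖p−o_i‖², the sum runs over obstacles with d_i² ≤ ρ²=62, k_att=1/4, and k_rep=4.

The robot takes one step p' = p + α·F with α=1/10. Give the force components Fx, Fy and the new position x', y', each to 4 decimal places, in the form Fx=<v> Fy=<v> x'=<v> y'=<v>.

F_att = 1/4·(g−p) = 1/4·(2,5) = (0.5000,1.2500)
o1: d²=292 > ρ²=62 → inactive
o2: d²=290 > ρ²=62 → inactive
o3: d²=17 ≤ ρ²=62; F_rep = 4·(-4,1)/17² = (-0.0554,0.0138)
F = F_att + ΣF_rep = (0.4446,1.2638)
p' = p + 1/10·F = (-10.9555,1.1264)

Fx=0.4446 Fy=1.2638 x'=-10.9555 y'=1.1264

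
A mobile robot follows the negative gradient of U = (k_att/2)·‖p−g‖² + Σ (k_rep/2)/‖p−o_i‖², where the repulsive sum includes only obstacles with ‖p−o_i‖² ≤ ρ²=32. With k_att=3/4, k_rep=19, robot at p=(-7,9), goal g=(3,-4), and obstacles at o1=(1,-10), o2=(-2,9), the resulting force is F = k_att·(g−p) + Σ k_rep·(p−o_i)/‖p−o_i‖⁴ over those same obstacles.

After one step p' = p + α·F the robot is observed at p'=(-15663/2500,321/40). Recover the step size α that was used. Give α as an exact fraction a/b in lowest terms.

α = 1/10

F_att = 3/4·(g−p) = 3/4·(10,-13) = (7.5000,-9.7500)
o1: d²=425 > ρ²=32 → inactive
o2: d²=25 ≤ ρ²=32; F_rep = 19·(-5,0)/25² = (-0.1520,0.0000)
F = F_att + ΣF_rep = (7.3480,-9.7500)
Δp = p'−p = (0.7348,-0.9750); α = Δx/Fx = (1837/2500) / (1837/250) = 1/10
check: Δy/Fy = (-39/40) / (-39/4) = 1/10 ✓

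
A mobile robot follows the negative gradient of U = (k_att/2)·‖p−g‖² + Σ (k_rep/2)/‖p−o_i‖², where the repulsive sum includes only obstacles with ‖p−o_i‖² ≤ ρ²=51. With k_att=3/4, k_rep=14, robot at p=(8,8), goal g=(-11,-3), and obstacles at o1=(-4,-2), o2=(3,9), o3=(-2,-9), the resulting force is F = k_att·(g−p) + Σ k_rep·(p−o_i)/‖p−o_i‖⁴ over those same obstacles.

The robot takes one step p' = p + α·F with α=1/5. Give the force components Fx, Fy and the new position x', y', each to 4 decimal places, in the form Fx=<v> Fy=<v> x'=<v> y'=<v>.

F_att = 3/4·(g−p) = 3/4·(-19,-11) = (-14.2500,-8.2500)
o1: d²=244 > ρ²=51 → inactive
o2: d²=26 ≤ ρ²=51; F_rep = 14·(5,-1)/26² = (0.1036,-0.0207)
o3: d²=389 > ρ²=51 → inactive
F = F_att + ΣF_rep = (-14.1464,-8.2707)
p' = p + 1/5·F = (5.1707,6.3459)

Fx=-14.1464 Fy=-8.2707 x'=5.1707 y'=6.3459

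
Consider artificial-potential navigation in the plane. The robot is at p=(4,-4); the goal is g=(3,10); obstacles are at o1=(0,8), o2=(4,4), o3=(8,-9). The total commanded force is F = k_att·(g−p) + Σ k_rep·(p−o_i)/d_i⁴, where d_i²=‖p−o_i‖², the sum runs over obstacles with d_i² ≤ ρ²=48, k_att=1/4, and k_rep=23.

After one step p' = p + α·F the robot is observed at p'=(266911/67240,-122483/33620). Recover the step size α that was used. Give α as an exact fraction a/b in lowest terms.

F_att = 1/4·(g−p) = 1/4·(-1,14) = (-0.2500,3.5000)
o1: d²=160 > ρ²=48 → inactive
o2: d²=64 > ρ²=48 → inactive
o3: d²=41 ≤ ρ²=48; F_rep = 23·(-4,5)/41² = (-0.0547,0.0684)
F = F_att + ΣF_rep = (-0.3047,3.5684)
Δp = p'−p = (-0.0305,0.3568); α = Δx/Fx = (-2049/67240) / (-2049/6724) = 1/10
check: Δy/Fy = (11997/33620) / (11997/3362) = 1/10 ✓

α = 1/10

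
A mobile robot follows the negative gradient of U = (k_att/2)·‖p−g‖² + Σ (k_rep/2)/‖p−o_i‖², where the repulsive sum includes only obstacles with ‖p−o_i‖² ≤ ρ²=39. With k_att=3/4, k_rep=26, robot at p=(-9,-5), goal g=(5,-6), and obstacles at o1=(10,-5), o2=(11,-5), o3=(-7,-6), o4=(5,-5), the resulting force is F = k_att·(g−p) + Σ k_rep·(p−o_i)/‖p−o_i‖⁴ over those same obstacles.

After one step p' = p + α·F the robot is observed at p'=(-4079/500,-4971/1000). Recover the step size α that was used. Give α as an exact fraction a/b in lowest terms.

F_att = 3/4·(g−p) = 3/4·(14,-1) = (10.5000,-0.7500)
o1: d²=361 > ρ²=39 → inactive
o2: d²=400 > ρ²=39 → inactive
o3: d²=5 ≤ ρ²=39; F_rep = 26·(-2,1)/5² = (-2.0800,1.0400)
o4: d²=196 > ρ²=39 → inactive
F = F_att + ΣF_rep = (8.4200,0.2900)
Δp = p'−p = (0.8420,0.0290); α = Δx/Fx = (421/500) / (421/50) = 1/10
check: Δy/Fy = (29/1000) / (29/100) = 1/10 ✓

α = 1/10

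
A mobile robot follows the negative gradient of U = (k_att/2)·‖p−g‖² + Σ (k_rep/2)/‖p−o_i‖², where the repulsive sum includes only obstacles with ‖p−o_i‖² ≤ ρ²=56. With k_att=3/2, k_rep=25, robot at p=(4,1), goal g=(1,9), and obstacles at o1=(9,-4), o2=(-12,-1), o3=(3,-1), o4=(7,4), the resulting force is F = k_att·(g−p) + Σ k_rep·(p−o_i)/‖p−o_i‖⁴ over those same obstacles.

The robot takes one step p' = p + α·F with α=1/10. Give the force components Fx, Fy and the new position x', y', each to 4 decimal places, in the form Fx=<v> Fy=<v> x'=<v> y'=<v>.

F_att = 3/2·(g−p) = 3/2·(-3,8) = (-4.5000,12.0000)
o1: d²=50 ≤ ρ²=56; F_rep = 25·(-5,5)/50² = (-0.0500,0.0500)
o2: d²=260 > ρ²=56 → inactive
o3: d²=5 ≤ ρ²=56; F_rep = 25·(1,2)/5² = (1.0000,2.0000)
o4: d²=18 ≤ ρ²=56; F_rep = 25·(-3,-3)/18² = (-0.2315,-0.2315)
F = F_att + ΣF_rep = (-3.7815,13.8185)
p' = p + 1/10·F = (3.6219,2.3819)

Fx=-3.7815 Fy=13.8185 x'=3.6219 y'=2.3819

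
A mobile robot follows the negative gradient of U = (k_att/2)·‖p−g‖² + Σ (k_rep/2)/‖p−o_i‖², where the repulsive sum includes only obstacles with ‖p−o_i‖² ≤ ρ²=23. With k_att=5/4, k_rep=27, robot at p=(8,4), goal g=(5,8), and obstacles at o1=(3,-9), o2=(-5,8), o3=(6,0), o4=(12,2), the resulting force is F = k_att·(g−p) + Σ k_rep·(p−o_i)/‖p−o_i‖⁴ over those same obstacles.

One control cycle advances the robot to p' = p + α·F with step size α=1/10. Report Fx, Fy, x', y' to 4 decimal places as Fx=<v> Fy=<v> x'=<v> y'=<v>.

F_att = 5/4·(g−p) = 5/4·(-3,4) = (-3.7500,5.0000)
o1: d²=194 > ρ²=23 → inactive
o2: d²=185 > ρ²=23 → inactive
o3: d²=20 ≤ ρ²=23; F_rep = 27·(2,4)/20² = (0.1350,0.2700)
o4: d²=20 ≤ ρ²=23; F_rep = 27·(-4,2)/20² = (-0.2700,0.1350)
F = F_att + ΣF_rep = (-3.8850,5.4050)
p' = p + 1/10·F = (7.6115,4.5405)

Fx=-3.8850 Fy=5.4050 x'=7.6115 y'=4.5405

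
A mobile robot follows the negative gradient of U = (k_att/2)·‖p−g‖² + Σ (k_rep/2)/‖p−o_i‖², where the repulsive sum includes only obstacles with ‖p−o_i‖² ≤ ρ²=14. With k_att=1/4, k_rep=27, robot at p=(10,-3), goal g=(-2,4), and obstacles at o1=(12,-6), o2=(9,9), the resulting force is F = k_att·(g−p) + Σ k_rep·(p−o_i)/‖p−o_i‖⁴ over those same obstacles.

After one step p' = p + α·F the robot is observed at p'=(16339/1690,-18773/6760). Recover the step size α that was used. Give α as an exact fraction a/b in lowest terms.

α = 1/10

F_att = 1/4·(g−p) = 1/4·(-12,7) = (-3.0000,1.7500)
o1: d²=13 ≤ ρ²=14; F_rep = 27·(-2,3)/13² = (-0.3195,0.4793)
o2: d²=145 > ρ²=14 → inactive
F = F_att + ΣF_rep = (-3.3195,2.2293)
Δp = p'−p = (-0.3320,0.2229); α = Δx/Fx = (-561/1690) / (-561/169) = 1/10
check: Δy/Fy = (1507/6760) / (1507/676) = 1/10 ✓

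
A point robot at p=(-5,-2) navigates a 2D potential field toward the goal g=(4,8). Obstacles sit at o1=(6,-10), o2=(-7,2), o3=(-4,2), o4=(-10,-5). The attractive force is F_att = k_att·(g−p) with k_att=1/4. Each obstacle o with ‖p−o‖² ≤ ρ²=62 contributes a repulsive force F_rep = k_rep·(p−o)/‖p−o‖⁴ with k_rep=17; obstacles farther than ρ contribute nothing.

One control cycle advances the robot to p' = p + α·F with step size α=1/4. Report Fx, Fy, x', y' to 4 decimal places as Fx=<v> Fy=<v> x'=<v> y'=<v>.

Fx=2.3497 Fy=2.1388 x'=-4.4126 y'=-1.4653

F_att = 1/4·(g−p) = 1/4·(9,10) = (2.2500,2.5000)
o1: d²=185 > ρ²=62 → inactive
o2: d²=20 ≤ ρ²=62; F_rep = 17·(2,-4)/20² = (0.0850,-0.1700)
o3: d²=17 ≤ ρ²=62; F_rep = 17·(-1,-4)/17² = (-0.0588,-0.2353)
o4: d²=34 ≤ ρ²=62; F_rep = 17·(5,3)/34² = (0.0735,0.0441)
F = F_att + ΣF_rep = (2.3497,2.1388)
p' = p + 1/4·F = (-4.4126,-1.4653)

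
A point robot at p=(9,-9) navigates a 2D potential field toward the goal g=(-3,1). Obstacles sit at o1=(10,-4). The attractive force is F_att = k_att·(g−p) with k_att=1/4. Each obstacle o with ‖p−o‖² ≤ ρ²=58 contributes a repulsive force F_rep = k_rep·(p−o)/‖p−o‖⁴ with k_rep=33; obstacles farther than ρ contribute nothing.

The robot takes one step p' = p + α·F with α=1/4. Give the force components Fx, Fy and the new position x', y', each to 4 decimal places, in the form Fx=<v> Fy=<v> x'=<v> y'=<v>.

Fx=-3.0488 Fy=2.2559 x'=8.2378 y'=-8.4360

F_att = 1/4·(g−p) = 1/4·(-12,10) = (-3.0000,2.5000)
o1: d²=26 ≤ ρ²=58; F_rep = 33·(-1,-5)/26² = (-0.0488,-0.2441)
F = F_att + ΣF_rep = (-3.0488,2.2559)
p' = p + 1/4·F = (8.2378,-8.4360)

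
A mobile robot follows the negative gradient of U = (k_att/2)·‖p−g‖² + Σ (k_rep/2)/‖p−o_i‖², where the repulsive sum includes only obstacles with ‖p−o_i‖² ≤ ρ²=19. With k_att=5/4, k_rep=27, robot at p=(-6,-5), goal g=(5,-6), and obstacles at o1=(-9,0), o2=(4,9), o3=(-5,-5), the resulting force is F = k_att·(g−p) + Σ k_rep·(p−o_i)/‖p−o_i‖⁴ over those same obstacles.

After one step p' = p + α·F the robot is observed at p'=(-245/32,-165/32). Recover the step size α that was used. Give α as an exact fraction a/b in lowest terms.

F_att = 5/4·(g−p) = 5/4·(11,-1) = (13.7500,-1.2500)
o1: d²=34 > ρ²=19 → inactive
o2: d²=296 > ρ²=19 → inactive
o3: d²=1 ≤ ρ²=19; F_rep = 27·(-1,0)/1² = (-27.0000,0.0000)
F = F_att + ΣF_rep = (-13.2500,-1.2500)
Δp = p'−p = (-1.6562,-0.1562); α = Δx/Fx = (-53/32) / (-53/4) = 1/8
check: Δy/Fy = (-5/32) / (-5/4) = 1/8 ✓

α = 1/8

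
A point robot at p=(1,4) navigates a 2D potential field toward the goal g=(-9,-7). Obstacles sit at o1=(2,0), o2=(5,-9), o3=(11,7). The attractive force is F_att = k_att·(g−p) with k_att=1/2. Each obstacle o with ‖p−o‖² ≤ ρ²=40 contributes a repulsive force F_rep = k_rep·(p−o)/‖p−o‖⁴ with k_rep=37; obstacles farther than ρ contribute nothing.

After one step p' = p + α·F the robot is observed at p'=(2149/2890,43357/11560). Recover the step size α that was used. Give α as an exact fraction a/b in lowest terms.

α = 1/20

F_att = 1/2·(g−p) = 1/2·(-10,-11) = (-5.0000,-5.5000)
o1: d²=17 ≤ ρ²=40; F_rep = 37·(-1,4)/17² = (-0.1280,0.5121)
o2: d²=185 > ρ²=40 → inactive
o3: d²=109 > ρ²=40 → inactive
F = F_att + ΣF_rep = (-5.1280,-4.9879)
Δp = p'−p = (-0.2564,-0.2494); α = Δx/Fx = (-741/2890) / (-1482/289) = 1/20
check: Δy/Fy = (-2883/11560) / (-2883/578) = 1/20 ✓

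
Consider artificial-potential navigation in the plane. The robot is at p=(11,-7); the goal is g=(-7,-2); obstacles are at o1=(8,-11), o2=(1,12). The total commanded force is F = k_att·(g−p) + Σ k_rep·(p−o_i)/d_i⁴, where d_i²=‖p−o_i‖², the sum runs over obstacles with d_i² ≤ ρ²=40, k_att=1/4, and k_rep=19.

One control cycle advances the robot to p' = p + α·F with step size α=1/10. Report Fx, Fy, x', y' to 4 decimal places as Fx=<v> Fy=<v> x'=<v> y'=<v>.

F_att = 1/4·(g−p) = 1/4·(-18,5) = (-4.5000,1.2500)
o1: d²=25 ≤ ρ²=40; F_rep = 19·(3,4)/25² = (0.0912,0.1216)
o2: d²=461 > ρ²=40 → inactive
F = F_att + ΣF_rep = (-4.4088,1.3716)
p' = p + 1/10·F = (10.5591,-6.8628)

Fx=-4.4088 Fy=1.3716 x'=10.5591 y'=-6.8628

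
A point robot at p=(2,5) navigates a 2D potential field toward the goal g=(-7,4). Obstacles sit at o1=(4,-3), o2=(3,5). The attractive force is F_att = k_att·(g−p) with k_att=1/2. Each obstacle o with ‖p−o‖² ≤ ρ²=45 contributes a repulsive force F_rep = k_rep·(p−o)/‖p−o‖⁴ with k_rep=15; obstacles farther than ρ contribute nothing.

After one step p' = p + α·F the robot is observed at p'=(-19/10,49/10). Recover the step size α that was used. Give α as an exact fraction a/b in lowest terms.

α = 1/5

F_att = 1/2·(g−p) = 1/2·(-9,-1) = (-4.5000,-0.5000)
o1: d²=68 > ρ²=45 → inactive
o2: d²=1 ≤ ρ²=45; F_rep = 15·(-1,0)/1² = (-15.0000,0.0000)
F = F_att + ΣF_rep = (-19.5000,-0.5000)
Δp = p'−p = (-3.9000,-0.1000); α = Δx/Fx = (-39/10) / (-39/2) = 1/5
check: Δy/Fy = (-1/10) / (-1/2) = 1/5 ✓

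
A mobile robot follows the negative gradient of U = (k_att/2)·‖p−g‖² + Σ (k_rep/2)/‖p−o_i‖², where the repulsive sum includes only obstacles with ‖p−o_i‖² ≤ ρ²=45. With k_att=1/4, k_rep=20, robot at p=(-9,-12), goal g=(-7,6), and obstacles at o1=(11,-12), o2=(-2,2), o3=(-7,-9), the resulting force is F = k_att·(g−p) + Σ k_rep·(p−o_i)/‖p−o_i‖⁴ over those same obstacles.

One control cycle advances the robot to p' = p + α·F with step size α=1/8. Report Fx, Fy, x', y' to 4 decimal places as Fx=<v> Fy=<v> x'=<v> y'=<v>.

F_att = 1/4·(g−p) = 1/4·(2,18) = (0.5000,4.5000)
o1: d²=400 > ρ²=45 → inactive
o2: d²=245 > ρ²=45 → inactive
o3: d²=13 ≤ ρ²=45; F_rep = 20·(-2,-3)/13² = (-0.2367,-0.3550)
F = F_att + ΣF_rep = (0.2633,4.1450)
p' = p + 1/8·F = (-8.9671,-11.4819)

Fx=0.2633 Fy=4.1450 x'=-8.9671 y'=-11.4819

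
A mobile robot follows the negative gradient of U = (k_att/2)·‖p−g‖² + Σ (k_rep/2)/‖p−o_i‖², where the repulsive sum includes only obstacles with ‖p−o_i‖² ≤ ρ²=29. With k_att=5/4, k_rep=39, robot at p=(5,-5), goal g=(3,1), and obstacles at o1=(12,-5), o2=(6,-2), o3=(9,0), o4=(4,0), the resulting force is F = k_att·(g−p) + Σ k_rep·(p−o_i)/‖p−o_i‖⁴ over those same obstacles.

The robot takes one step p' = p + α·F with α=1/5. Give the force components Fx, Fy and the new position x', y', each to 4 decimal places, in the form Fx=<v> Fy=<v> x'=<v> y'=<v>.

F_att = 5/4·(g−p) = 5/4·(-2,6) = (-2.5000,7.5000)
o1: d²=49 > ρ²=29 → inactive
o2: d²=10 ≤ ρ²=29; F_rep = 39·(-1,-3)/10² = (-0.3900,-1.1700)
o3: d²=41 > ρ²=29 → inactive
o4: d²=26 ≤ ρ²=29; F_rep = 39·(1,-5)/26² = (0.0577,-0.2885)
F = F_att + ΣF_rep = (-2.8323,6.0415)
p' = p + 1/5·F = (4.4335,-3.7917)

Fx=-2.8323 Fy=6.0415 x'=4.4335 y'=-3.7917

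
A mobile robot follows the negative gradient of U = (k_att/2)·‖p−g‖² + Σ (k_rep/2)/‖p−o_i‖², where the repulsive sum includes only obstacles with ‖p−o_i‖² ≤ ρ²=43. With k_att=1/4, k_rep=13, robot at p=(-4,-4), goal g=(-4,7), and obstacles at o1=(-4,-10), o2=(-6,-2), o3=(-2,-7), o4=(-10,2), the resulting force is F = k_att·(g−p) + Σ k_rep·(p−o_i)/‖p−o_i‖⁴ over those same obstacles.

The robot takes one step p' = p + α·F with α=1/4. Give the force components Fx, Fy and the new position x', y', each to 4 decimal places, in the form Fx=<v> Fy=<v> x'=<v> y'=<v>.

Fx=0.2524 Fy=2.6347 x'=-3.9369 y'=-3.3413

F_att = 1/4·(g−p) = 1/4·(0,11) = (0.0000,2.7500)
o1: d²=36 ≤ ρ²=43; F_rep = 13·(0,6)/36² = (0.0000,0.0602)
o2: d²=8 ≤ ρ²=43; F_rep = 13·(2,-2)/8² = (0.4062,-0.4062)
o3: d²=13 ≤ ρ²=43; F_rep = 13·(-2,3)/13² = (-0.1538,0.2308)
o4: d²=72 > ρ²=43 → inactive
F = F_att + ΣF_rep = (0.2524,2.6347)
p' = p + 1/4·F = (-3.9369,-3.3413)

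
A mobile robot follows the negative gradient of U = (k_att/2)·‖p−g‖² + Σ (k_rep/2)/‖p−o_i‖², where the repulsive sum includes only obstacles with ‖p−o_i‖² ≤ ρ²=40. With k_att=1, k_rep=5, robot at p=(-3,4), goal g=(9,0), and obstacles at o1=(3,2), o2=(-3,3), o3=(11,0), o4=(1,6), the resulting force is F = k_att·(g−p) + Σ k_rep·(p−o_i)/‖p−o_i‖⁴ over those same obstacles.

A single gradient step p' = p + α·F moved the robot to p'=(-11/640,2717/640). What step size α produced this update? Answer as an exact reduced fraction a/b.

F_att = 1·(g−p) = 1·(12,-4) = (12.0000,-4.0000)
o1: d²=40 ≤ ρ²=40; F_rep = 5·(-6,2)/40² = (-0.0187,0.0063)
o2: d²=1 ≤ ρ²=40; F_rep = 5·(0,1)/1² = (0.0000,5.0000)
o3: d²=212 > ρ²=40 → inactive
o4: d²=20 ≤ ρ²=40; F_rep = 5·(-4,-2)/20² = (-0.0500,-0.0250)
F = F_att + ΣF_rep = (11.9313,0.9812)
Δp = p'−p = (2.9828,0.2453); α = Δx/Fx = (1909/640) / (1909/160) = 1/4
check: Δy/Fy = (157/640) / (157/160) = 1/4 ✓

α = 1/4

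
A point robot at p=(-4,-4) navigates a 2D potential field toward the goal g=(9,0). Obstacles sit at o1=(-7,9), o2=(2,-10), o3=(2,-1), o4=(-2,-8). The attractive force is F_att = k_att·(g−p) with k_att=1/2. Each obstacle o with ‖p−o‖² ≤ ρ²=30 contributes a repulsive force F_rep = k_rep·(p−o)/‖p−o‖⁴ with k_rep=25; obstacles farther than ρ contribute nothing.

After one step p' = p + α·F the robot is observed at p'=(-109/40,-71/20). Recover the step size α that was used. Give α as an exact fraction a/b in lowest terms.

F_att = 1/2·(g−p) = 1/2·(13,4) = (6.5000,2.0000)
o1: d²=178 > ρ²=30 → inactive
o2: d²=72 > ρ²=30 → inactive
o3: d²=45 > ρ²=30 → inactive
o4: d²=20 ≤ ρ²=30; F_rep = 25·(-2,4)/20² = (-0.1250,0.2500)
F = F_att + ΣF_rep = (6.3750,2.2500)
Δp = p'−p = (1.2750,0.4500); α = Δx/Fx = (51/40) / (51/8) = 1/5
check: Δy/Fy = (9/20) / (9/4) = 1/5 ✓

α = 1/5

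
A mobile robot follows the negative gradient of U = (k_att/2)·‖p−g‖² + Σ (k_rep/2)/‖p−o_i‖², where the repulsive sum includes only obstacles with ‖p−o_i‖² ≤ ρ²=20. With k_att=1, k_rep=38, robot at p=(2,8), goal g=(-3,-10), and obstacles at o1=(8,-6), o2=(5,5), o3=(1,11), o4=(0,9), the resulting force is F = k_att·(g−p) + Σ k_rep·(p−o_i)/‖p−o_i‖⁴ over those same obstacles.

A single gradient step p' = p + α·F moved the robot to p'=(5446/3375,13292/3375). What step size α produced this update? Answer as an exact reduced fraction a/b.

α = 1/5

F_att = 1·(g−p) = 1·(-5,-18) = (-5.0000,-18.0000)
o1: d²=232 > ρ²=20 → inactive
o2: d²=18 ≤ ρ²=20; F_rep = 38·(-3,3)/18² = (-0.3519,0.3519)
o3: d²=10 ≤ ρ²=20; F_rep = 38·(1,-3)/10² = (0.3800,-1.1400)
o4: d²=5 ≤ ρ²=20; F_rep = 38·(2,-1)/5² = (3.0400,-1.5200)
F = F_att + ΣF_rep = (-1.9319,-20.3081)
Δp = p'−p = (-0.3864,-4.0616); α = Δx/Fx = (-1304/3375) / (-1304/675) = 1/5
check: Δy/Fy = (-13708/3375) / (-13708/675) = 1/5 ✓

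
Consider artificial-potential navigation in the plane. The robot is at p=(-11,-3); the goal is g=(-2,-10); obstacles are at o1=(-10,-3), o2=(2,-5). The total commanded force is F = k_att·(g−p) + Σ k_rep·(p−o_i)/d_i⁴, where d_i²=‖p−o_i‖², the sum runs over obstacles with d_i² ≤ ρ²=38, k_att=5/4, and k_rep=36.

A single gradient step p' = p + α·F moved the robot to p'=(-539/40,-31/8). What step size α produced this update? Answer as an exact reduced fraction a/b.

F_att = 5/4·(g−p) = 5/4·(9,-7) = (11.2500,-8.7500)
o1: d²=1 ≤ ρ²=38; F_rep = 36·(-1,0)/1² = (-36.0000,0.0000)
o2: d²=173 > ρ²=38 → inactive
F = F_att + ΣF_rep = (-24.7500,-8.7500)
Δp = p'−p = (-2.4750,-0.8750); α = Δx/Fx = (-99/40) / (-99/4) = 1/10
check: Δy/Fy = (-7/8) / (-35/4) = 1/10 ✓

α = 1/10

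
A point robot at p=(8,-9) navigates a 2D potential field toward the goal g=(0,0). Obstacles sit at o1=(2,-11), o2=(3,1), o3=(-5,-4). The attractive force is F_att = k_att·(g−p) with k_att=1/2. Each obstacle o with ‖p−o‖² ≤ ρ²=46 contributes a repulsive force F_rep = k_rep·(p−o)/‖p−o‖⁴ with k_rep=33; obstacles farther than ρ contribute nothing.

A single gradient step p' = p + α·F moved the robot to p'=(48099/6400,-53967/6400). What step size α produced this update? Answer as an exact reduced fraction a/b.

α = 1/8

F_att = 1/2·(g−p) = 1/2·(-8,9) = (-4.0000,4.5000)
o1: d²=40 ≤ ρ²=46; F_rep = 33·(6,2)/40² = (0.1237,0.0413)
o2: d²=125 > ρ²=46 → inactive
o3: d²=194 > ρ²=46 → inactive
F = F_att + ΣF_rep = (-3.8763,4.5412)
Δp = p'−p = (-0.4845,0.5677); α = Δx/Fx = (-3101/6400) / (-3101/800) = 1/8
check: Δy/Fy = (3633/6400) / (3633/800) = 1/8 ✓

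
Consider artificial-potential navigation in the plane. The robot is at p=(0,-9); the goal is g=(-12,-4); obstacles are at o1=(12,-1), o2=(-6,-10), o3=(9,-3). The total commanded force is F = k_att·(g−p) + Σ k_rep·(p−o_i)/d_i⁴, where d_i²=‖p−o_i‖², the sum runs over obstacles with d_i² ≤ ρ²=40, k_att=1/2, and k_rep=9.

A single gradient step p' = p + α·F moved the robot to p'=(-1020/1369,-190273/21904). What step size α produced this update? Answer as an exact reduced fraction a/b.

α = 1/8

F_att = 1/2·(g−p) = 1/2·(-12,5) = (-6.0000,2.5000)
o1: d²=208 > ρ²=40 → inactive
o2: d²=37 ≤ ρ²=40; F_rep = 9·(6,1)/37² = (0.0394,0.0066)
o3: d²=117 > ρ²=40 → inactive
F = F_att + ΣF_rep = (-5.9606,2.5066)
Δp = p'−p = (-0.7451,0.3133); α = Δx/Fx = (-1020/1369) / (-8160/1369) = 1/8
check: Δy/Fy = (6863/21904) / (6863/2738) = 1/8 ✓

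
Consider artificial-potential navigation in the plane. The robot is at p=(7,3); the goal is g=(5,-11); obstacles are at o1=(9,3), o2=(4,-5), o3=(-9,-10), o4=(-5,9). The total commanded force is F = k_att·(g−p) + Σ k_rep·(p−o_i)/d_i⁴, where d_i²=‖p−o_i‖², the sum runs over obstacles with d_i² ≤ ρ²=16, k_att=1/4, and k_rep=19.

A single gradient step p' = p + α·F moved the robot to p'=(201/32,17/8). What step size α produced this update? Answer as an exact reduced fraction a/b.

α = 1/4

F_att = 1/4·(g−p) = 1/4·(-2,-14) = (-0.5000,-3.5000)
o1: d²=4 ≤ ρ²=16; F_rep = 19·(-2,0)/4² = (-2.3750,0.0000)
o2: d²=73 > ρ²=16 → inactive
o3: d²=425 > ρ²=16 → inactive
o4: d²=180 > ρ²=16 → inactive
F = F_att + ΣF_rep = (-2.8750,-3.5000)
Δp = p'−p = (-0.7188,-0.8750); α = Δx/Fx = (-23/32) / (-23/8) = 1/4
check: Δy/Fy = (-7/8) / (-7/2) = 1/4 ✓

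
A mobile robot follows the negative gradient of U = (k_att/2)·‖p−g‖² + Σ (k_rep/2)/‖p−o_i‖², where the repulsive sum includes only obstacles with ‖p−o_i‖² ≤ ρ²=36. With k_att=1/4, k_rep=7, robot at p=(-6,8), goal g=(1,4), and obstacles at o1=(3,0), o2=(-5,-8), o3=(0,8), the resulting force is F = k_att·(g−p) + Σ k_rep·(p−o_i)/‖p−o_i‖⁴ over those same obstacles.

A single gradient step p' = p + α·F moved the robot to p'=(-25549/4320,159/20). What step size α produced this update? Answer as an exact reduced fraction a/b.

F_att = 1/4·(g−p) = 1/4·(7,-4) = (1.7500,-1.0000)
o1: d²=145 > ρ²=36 → inactive
o2: d²=257 > ρ²=36 → inactive
o3: d²=36 ≤ ρ²=36; F_rep = 7·(-6,0)/36² = (-0.0324,0.0000)
F = F_att + ΣF_rep = (1.7176,-1.0000)
Δp = p'−p = (0.0859,-0.0500); α = Δx/Fx = (371/4320) / (371/216) = 1/20
check: Δy/Fy = (-1/20) / (-1) = 1/20 ✓

α = 1/20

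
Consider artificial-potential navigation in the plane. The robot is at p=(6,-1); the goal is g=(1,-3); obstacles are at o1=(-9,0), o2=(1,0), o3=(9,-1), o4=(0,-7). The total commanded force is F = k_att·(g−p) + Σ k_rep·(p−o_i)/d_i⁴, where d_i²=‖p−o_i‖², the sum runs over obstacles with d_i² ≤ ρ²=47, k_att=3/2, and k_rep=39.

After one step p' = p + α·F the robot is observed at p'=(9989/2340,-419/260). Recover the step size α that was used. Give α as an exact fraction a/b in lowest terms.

α = 1/5

F_att = 3/2·(g−p) = 3/2·(-5,-2) = (-7.5000,-3.0000)
o1: d²=226 > ρ²=47 → inactive
o2: d²=26 ≤ ρ²=47; F_rep = 39·(5,-1)/26² = (0.2885,-0.0577)
o3: d²=9 ≤ ρ²=47; F_rep = 39·(-3,0)/9² = (-1.4444,0.0000)
o4: d²=72 > ρ²=47 → inactive
F = F_att + ΣF_rep = (-8.6560,-3.0577)
Δp = p'−p = (-1.7312,-0.6115); α = Δx/Fx = (-4051/2340) / (-4051/468) = 1/5
check: Δy/Fy = (-159/260) / (-159/52) = 1/5 ✓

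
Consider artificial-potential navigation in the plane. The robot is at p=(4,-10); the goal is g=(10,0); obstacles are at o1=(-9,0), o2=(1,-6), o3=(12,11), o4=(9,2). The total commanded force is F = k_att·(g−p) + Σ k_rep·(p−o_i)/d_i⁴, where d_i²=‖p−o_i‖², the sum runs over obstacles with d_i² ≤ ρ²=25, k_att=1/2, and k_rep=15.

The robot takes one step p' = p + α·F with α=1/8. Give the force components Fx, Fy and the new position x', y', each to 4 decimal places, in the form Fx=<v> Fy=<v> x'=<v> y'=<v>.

Fx=3.0720 Fy=4.9040 x'=4.3840 y'=-9.3870

F_att = 1/2·(g−p) = 1/2·(6,10) = (3.0000,5.0000)
o1: d²=269 > ρ²=25 → inactive
o2: d²=25 ≤ ρ²=25; F_rep = 15·(3,-4)/25² = (0.0720,-0.0960)
o3: d²=505 > ρ²=25 → inactive
o4: d²=169 > ρ²=25 → inactive
F = F_att + ΣF_rep = (3.0720,4.9040)
p' = p + 1/8·F = (4.3840,-9.3870)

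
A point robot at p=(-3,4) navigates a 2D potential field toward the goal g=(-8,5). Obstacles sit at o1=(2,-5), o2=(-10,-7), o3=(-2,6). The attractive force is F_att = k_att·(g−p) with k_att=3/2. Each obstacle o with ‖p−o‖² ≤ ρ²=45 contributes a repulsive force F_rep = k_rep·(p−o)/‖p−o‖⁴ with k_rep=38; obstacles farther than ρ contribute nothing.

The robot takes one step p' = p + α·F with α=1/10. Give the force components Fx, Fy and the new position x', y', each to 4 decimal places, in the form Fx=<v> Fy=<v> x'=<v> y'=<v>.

Fx=-9.0200 Fy=-1.5400 x'=-3.9020 y'=3.8460

F_att = 3/2·(g−p) = 3/2·(-5,1) = (-7.5000,1.5000)
o1: d²=106 > ρ²=45 → inactive
o2: d²=170 > ρ²=45 → inactive
o3: d²=5 ≤ ρ²=45; F_rep = 38·(-1,-2)/5² = (-1.5200,-3.0400)
F = F_att + ΣF_rep = (-9.0200,-1.5400)
p' = p + 1/10·F = (-3.9020,3.8460)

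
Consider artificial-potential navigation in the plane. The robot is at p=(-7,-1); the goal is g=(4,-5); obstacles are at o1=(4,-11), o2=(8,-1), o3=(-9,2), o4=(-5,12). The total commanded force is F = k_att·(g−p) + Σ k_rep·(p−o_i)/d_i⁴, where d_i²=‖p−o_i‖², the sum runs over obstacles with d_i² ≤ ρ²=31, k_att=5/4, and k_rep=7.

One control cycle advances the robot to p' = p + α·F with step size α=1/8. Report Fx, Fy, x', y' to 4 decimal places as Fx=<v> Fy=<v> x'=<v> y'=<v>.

F_att = 5/4·(g−p) = 5/4·(11,-4) = (13.7500,-5.0000)
o1: d²=221 > ρ²=31 → inactive
o2: d²=225 > ρ²=31 → inactive
o3: d²=13 ≤ ρ²=31; F_rep = 7·(2,-3)/13² = (0.0828,-0.1243)
o4: d²=173 > ρ²=31 → inactive
F = F_att + ΣF_rep = (13.8328,-5.1243)
p' = p + 1/8·F = (-5.2709,-1.6405)

Fx=13.8328 Fy=-5.1243 x'=-5.2709 y'=-1.6405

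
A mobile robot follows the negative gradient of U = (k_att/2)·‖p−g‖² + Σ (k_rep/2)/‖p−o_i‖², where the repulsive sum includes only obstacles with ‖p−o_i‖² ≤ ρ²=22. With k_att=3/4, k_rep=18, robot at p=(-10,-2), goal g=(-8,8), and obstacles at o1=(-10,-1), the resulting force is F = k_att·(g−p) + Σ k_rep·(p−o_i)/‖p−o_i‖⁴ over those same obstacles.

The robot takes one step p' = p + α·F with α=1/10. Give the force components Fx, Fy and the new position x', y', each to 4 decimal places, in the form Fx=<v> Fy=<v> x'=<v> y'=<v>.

F_att = 3/4·(g−p) = 3/4·(2,10) = (1.5000,7.5000)
o1: d²=1 ≤ ρ²=22; F_rep = 18·(0,-1)/1² = (0.0000,-18.0000)
F = F_att + ΣF_rep = (1.5000,-10.5000)
p' = p + 1/10·F = (-9.8500,-3.0500)

Fx=1.5000 Fy=-10.5000 x'=-9.8500 y'=-3.0500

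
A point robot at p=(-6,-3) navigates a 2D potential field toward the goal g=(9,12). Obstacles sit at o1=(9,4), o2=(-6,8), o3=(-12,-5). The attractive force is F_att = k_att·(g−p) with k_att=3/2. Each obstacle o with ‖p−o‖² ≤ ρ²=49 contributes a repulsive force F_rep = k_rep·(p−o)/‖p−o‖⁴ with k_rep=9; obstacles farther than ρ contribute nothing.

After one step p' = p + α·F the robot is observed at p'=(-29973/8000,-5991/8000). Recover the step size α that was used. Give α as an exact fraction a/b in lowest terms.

α = 1/10

F_att = 3/2·(g−p) = 3/2·(15,15) = (22.5000,22.5000)
o1: d²=274 > ρ²=49 → inactive
o2: d²=121 > ρ²=49 → inactive
o3: d²=40 ≤ ρ²=49; F_rep = 9·(6,2)/40² = (0.0338,0.0112)
F = F_att + ΣF_rep = (22.5338,22.5113)
Δp = p'−p = (2.2534,2.2511); α = Δx/Fx = (18027/8000) / (18027/800) = 1/10
check: Δy/Fy = (18009/8000) / (18009/800) = 1/10 ✓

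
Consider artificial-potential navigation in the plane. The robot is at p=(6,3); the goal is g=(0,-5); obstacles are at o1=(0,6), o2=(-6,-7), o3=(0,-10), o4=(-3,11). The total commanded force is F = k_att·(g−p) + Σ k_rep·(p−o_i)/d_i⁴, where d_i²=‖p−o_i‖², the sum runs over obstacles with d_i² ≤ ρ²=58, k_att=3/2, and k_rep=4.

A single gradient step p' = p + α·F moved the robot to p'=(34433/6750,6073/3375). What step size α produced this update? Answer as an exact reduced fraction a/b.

α = 1/10

F_att = 3/2·(g−p) = 3/2·(-6,-8) = (-9.0000,-12.0000)
o1: d²=45 ≤ ρ²=58; F_rep = 4·(6,-3)/45² = (0.0119,-0.0059)
o2: d²=244 > ρ²=58 → inactive
o3: d²=205 > ρ²=58 → inactive
o4: d²=145 > ρ²=58 → inactive
F = F_att + ΣF_rep = (-8.9881,-12.0059)
Δp = p'−p = (-0.8988,-1.2006); α = Δx/Fx = (-6067/6750) / (-6067/675) = 1/10
check: Δy/Fy = (-4052/3375) / (-8104/675) = 1/10 ✓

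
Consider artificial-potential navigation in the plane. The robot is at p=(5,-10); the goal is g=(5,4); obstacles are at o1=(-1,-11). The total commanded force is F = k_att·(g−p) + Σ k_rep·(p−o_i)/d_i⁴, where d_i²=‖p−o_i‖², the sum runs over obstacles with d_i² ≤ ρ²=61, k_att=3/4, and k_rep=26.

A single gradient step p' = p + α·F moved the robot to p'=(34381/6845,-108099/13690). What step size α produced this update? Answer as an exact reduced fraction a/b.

F_att = 3/4·(g−p) = 3/4·(0,14) = (0.0000,10.5000)
o1: d²=37 ≤ ρ²=61; F_rep = 26·(6,1)/37² = (0.1140,0.0190)
F = F_att + ΣF_rep = (0.1140,10.5190)
Δp = p'−p = (0.0228,2.1038); α = Δx/Fx = (156/6845) / (156/1369) = 1/5
check: Δy/Fy = (28801/13690) / (28801/2738) = 1/5 ✓

α = 1/5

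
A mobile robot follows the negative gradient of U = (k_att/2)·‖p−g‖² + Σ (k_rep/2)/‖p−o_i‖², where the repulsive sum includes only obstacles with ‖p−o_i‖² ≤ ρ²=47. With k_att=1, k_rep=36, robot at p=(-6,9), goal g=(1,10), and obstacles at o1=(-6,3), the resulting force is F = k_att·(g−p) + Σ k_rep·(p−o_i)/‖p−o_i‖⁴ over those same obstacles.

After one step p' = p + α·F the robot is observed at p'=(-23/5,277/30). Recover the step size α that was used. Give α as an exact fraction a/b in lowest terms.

α = 1/5

F_att = 1·(g−p) = 1·(7,1) = (7.0000,1.0000)
o1: d²=36 ≤ ρ²=47; F_rep = 36·(0,6)/36² = (0.0000,0.1667)
F = F_att + ΣF_rep = (7.0000,1.1667)
Δp = p'−p = (1.4000,0.2333); α = Δx/Fx = (7/5) / (7) = 1/5
check: Δy/Fy = (7/30) / (7/6) = 1/5 ✓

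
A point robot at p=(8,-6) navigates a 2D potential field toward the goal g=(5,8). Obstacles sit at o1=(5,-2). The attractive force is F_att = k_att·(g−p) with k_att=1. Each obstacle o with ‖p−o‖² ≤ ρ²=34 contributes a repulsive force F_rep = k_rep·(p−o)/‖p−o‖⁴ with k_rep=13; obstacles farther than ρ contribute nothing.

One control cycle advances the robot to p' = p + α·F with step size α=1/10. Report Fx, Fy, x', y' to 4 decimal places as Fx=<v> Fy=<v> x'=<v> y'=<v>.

F_att = 1·(g−p) = 1·(-3,14) = (-3.0000,14.0000)
o1: d²=25 ≤ ρ²=34; F_rep = 13·(3,-4)/25² = (0.0624,-0.0832)
F = F_att + ΣF_rep = (-2.9376,13.9168)
p' = p + 1/10·F = (7.7062,-4.6083)

Fx=-2.9376 Fy=13.9168 x'=7.7062 y'=-4.6083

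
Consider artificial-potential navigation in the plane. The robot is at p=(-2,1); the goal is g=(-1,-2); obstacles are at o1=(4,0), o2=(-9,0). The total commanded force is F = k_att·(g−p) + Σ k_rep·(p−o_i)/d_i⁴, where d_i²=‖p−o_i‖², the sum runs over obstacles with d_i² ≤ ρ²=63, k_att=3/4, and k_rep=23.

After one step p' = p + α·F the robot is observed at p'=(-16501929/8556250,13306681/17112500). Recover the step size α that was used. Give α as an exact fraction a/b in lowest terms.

α = 1/10

F_att = 3/4·(g−p) = 3/4·(1,-3) = (0.7500,-2.2500)
o1: d²=37 ≤ ρ²=63; F_rep = 23·(-6,1)/37² = (-0.1008,0.0168)
o2: d²=50 ≤ ρ²=63; F_rep = 23·(7,1)/50² = (0.0644,0.0092)
F = F_att + ΣF_rep = (0.7136,-2.2240)
Δp = p'−p = (0.0714,-0.2224); α = Δx/Fx = (610571/8556250) / (610571/855625) = 1/10
check: Δy/Fy = (-3805819/17112500) / (-3805819/1711250) = 1/10 ✓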